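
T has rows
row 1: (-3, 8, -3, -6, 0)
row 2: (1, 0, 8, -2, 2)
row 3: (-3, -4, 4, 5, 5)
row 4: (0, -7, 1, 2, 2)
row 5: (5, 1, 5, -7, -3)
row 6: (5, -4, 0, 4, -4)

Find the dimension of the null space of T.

0

Row reduce to echelon form.
R2 ← R2 + (1/3)·R1: [0, 8/3, 7, -4, 2]
R3 ← R3 − R1: [0, -12, 7, 11, 5]
R5 ← R5 + (5/3)·R1: [0, 43/3, 0, -17, -3]
R6 ← R6 + (5/3)·R1: [0, 28/3, -5, -6, -4]
R3 ← R3 + (9/2)·R2: [0, 0, 77/2, -7, 14]
R4 ← R4 + (21/8)·R2: [0, 0, 155/8, -17/2, 29/4]
R5 ← R5 − (43/8)·R2: [0, 0, -301/8, 9/2, -55/4]
R6 ← R6 − (7/2)·R2: [0, 0, -59/2, 8, -11]
R4 ← R4 − (155/308)·R3: [0, 0, 0, -219/44, 9/44]
R5 ← R5 + (43/44)·R3: [0, 0, 0, -103/44, -3/44]
R6 ← R6 + (59/77)·R3: [0, 0, 0, 29/11, -3/11]
R5 ← R5 − (103/219)·R4: [0, 0, 0, 0, -12/73]
R6 ← R6 + (116/219)·R4: [0, 0, 0, 0, -12/73]
R6 ← R6 − R5: [0, 0, 0, 0, 0]
5 nonzero rows, so rank(T) = 5.
T has 5 columns; by rank–nullity, nullity = 5 − 5 = 0.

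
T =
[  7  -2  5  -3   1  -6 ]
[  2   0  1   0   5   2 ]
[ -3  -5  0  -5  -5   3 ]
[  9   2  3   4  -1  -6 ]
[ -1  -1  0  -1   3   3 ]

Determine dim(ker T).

1

Row reduce to echelon form.
R2 ← R2 − (2/7)·R1: [0, 4/7, -3/7, 6/7, 33/7, 26/7]
R3 ← R3 + (3/7)·R1: [0, -41/7, 15/7, -44/7, -32/7, 3/7]
R4 ← R4 − (9/7)·R1: [0, 32/7, -24/7, 55/7, -16/7, 12/7]
R5 ← R5 + (1/7)·R1: [0, -9/7, 5/7, -10/7, 22/7, 15/7]
R3 ← R3 + (41/4)·R2: [0, 0, -9/4, 5/2, 175/4, 77/2]
R4 ← R4 − (8)·R2: [0, 0, 0, 1, -40, -28]
R5 ← R5 + (9/4)·R2: [0, 0, -1/4, 1/2, 55/4, 21/2]
R5 ← R5 − (1/9)·R3: [0, 0, 0, 2/9, 80/9, 56/9]
R5 ← R5 − (2/9)·R4: [0, 0, 0, 0, 160/9, 112/9]
5 nonzero rows, so rank(T) = 5.
T has 6 columns; by rank–nullity, nullity = 6 − 5 = 1.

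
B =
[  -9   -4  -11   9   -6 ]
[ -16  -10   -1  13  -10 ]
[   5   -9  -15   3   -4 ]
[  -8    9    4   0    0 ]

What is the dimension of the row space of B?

4

Row reduce to echelon form.
R2 ← R2 − (16/9)·R1: [0, -26/9, 167/9, -3, 2/3]
R3 ← R3 + (5/9)·R1: [0, -101/9, -190/9, 8, -22/3]
R4 ← R4 − (8/9)·R1: [0, 113/9, 124/9, -8, 16/3]
R3 ← R3 − (101/26)·R2: [0, 0, -2423/26, 511/26, -129/13]
R4 ← R4 + (113/26)·R2: [0, 0, 2455/26, -547/26, 107/13]
R4 ← R4 + (2455/2423)·R3: [0, 0, 0, -2726/2423, -4418/2423]
Echelon form has 4 nonzero rows, so rank(B) = 4.
The row space has dimension equal to the rank: 4.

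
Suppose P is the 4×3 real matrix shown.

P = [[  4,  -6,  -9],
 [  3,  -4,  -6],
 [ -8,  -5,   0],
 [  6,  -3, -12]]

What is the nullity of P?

Row reduce to echelon form.
R2 ← R2 − (3/4)·R1: [0, 1/2, 3/4]
R3 ← R3 + (2)·R1: [0, -17, -18]
R4 ← R4 − (3/2)·R1: [0, 6, 3/2]
R3 ← R3 + (34)·R2: [0, 0, 15/2]
R4 ← R4 − (12)·R2: [0, 0, -15/2]
R4 ← R4 + R3: [0, 0, 0]
3 nonzero rows, so rank(P) = 3.
P has 3 columns; by rank–nullity, nullity = 3 − 3 = 0.

0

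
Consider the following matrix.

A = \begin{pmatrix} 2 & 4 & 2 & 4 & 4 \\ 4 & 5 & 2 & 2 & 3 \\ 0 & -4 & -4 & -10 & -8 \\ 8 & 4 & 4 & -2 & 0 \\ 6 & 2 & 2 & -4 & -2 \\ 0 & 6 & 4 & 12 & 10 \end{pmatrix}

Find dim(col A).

3

Row reduce to echelon form.
R2 ← R2 − (2)·R1: [0, -3, -2, -6, -5]
R4 ← R4 − (4)·R1: [0, -12, -4, -18, -16]
R5 ← R5 − (3)·R1: [0, -10, -4, -16, -14]
R3 ← R3 − (4/3)·R2: [0, 0, -4/3, -2, -4/3]
R4 ← R4 − (4)·R2: [0, 0, 4, 6, 4]
R5 ← R5 − (10/3)·R2: [0, 0, 8/3, 4, 8/3]
R6 ← R6 + (2)·R2: [0, 0, 0, 0, 0]
R4 ← R4 + (3)·R3: [0, 0, 0, 0, 0]
R5 ← R5 + (2)·R3: [0, 0, 0, 0, 0]
Echelon form has 3 nonzero rows, so rank(A) = 3.
The column space has dimension equal to the rank: 3.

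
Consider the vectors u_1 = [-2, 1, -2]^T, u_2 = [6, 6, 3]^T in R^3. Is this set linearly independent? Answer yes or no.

yes

Form the matrix with these vectors as rows and row reduce.
R2 ← R2 + (3)·R1: [0, 9, -3]
2 nonzero rows, so the 2 vectors span a space of dimension 2.
Since 2 = 2, the vectors are linearly independent.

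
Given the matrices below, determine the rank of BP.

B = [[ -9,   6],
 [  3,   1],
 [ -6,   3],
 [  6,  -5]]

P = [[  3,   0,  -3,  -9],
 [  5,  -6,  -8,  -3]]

First compute BP:
[[  3, -36, -21,  63],
 [ 14,  -6, -17, -30],
 [ -3, -18,  -6,  45],
 [ -7,  30,  22, -39]]
Now row reduce the product.
R2 ← R2 − (14/3)·R1: [0, 162, 81, -324]
R3 ← R3 + R1: [0, -54, -27, 108]
R4 ← R4 + (7/3)·R1: [0, -54, -27, 108]
R3 ← R3 + (1/3)·R2: [0, 0, 0, 0]
R4 ← R4 + (1/3)·R2: [0, 0, 0, 0]
2 nonzero rows, so rank(BP) = 2.

2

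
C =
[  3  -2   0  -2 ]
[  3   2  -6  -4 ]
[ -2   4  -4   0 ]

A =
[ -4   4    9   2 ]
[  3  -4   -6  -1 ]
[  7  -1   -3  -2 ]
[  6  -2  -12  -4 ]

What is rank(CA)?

First compute CA:
[[-30,  24,  63,  16],
 [-72,  18,  81,  32],
 [ -8, -20, -30,   0]]
Now row reduce the product.
R2 ← R2 − (12/5)·R1: [0, -198/5, -351/5, -32/5]
R3 ← R3 − (4/15)·R1: [0, -132/5, -234/5, -64/15]
R3 ← R3 − (2/3)·R2: [0, 0, 0, 0]
2 nonzero rows, so rank(CA) = 2.

2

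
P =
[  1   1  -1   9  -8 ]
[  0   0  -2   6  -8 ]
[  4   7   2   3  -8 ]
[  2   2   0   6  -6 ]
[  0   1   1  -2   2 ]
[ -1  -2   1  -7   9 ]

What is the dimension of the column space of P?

Row reduce to echelon form.
R3 ← R3 − (4)·R1: [0, 3, 6, -33, 24]
R4 ← R4 − (2)·R1: [0, 0, 2, -12, 10]
R6 ← R6 + R1: [0, -1, 0, 2, 1]
Swap R2 ↔ R3
R5 ← R5 − (1/3)·R2: [0, 0, -1, 9, -6]
R6 ← R6 + (1/3)·R2: [0, 0, 2, -9, 9]
R4 ← R4 + R3: [0, 0, 0, -6, 2]
R5 ← R5 − (1/2)·R3: [0, 0, 0, 6, -2]
R6 ← R6 + R3: [0, 0, 0, -3, 1]
R5 ← R5 + R4: [0, 0, 0, 0, 0]
R6 ← R6 − (1/2)·R4: [0, 0, 0, 0, 0]
Echelon form has 4 nonzero rows, so rank(P) = 4.
The column space has dimension equal to the rank: 4.

4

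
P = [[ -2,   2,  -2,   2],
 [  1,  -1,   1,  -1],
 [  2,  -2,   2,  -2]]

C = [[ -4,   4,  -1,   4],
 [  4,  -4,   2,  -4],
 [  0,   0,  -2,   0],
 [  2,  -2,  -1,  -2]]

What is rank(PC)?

First compute PC:
[[ 20, -20,   8, -20],
 [-10,  10,  -4,  10],
 [-20,  20,  -8,  20]]
Now row reduce the product.
R2 ← R2 + (1/2)·R1: [0, 0, 0, 0]
R3 ← R3 + R1: [0, 0, 0, 0]
1 nonzero row, so rank(PC) = 1.

1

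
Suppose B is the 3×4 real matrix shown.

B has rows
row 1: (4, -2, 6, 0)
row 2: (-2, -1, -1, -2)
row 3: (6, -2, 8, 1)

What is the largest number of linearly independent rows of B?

Row reduce to echelon form.
R2 ← R2 + (1/2)·R1: [0, -2, 2, -2]
R3 ← R3 − (3/2)·R1: [0, 1, -1, 1]
R3 ← R3 + (1/2)·R2: [0, 0, 0, 0]
Echelon form has 2 nonzero rows, so rank(B) = 2.
The rank gives the maximum number of linearly independent rows: 2.

2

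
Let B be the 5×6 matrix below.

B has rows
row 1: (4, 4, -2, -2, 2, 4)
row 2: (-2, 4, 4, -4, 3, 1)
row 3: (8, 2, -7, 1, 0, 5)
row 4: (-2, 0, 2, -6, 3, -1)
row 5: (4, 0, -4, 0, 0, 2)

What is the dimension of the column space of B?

3

Row reduce to echelon form.
R2 ← R2 + (1/2)·R1: [0, 6, 3, -5, 4, 3]
R3 ← R3 − (2)·R1: [0, -6, -3, 5, -4, -3]
R4 ← R4 + (1/2)·R1: [0, 2, 1, -7, 4, 1]
R5 ← R5 − R1: [0, -4, -2, 2, -2, -2]
R3 ← R3 + R2: [0, 0, 0, 0, 0, 0]
R4 ← R4 − (1/3)·R2: [0, 0, 0, -16/3, 8/3, 0]
R5 ← R5 + (2/3)·R2: [0, 0, 0, -4/3, 2/3, 0]
Swap R3 ↔ R4
R5 ← R5 − (1/4)·R3: [0, 0, 0, 0, 0, 0]
Echelon form has 3 nonzero rows, so rank(B) = 3.
The column space has dimension equal to the rank: 3.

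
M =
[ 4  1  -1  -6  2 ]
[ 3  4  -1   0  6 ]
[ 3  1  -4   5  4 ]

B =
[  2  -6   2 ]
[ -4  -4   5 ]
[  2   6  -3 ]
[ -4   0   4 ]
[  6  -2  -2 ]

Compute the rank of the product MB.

3

First compute MB:
[[ 38, -38, -12],
 [ 24, -52,  17],
 [ -2, -54,  35]]
Now row reduce the product.
R2 ← R2 − (12/19)·R1: [0, -28, 467/19]
R3 ← R3 + (1/19)·R1: [0, -56, 653/19]
R3 ← R3 − (2)·R2: [0, 0, -281/19]
3 nonzero rows, so rank(MB) = 3.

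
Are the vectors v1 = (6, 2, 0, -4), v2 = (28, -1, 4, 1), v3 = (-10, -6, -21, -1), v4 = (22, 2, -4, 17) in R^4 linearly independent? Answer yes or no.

yes

Form the matrix with these vectors as rows and row reduce.
R2 ← R2 − (14/3)·R1: [0, -31/3, 4, 59/3]
R3 ← R3 + (5/3)·R1: [0, -8/3, -21, -23/3]
R4 ← R4 − (11/3)·R1: [0, -16/3, -4, 95/3]
R3 ← R3 − (8/31)·R2: [0, 0, -683/31, -395/31]
R4 ← R4 − (16/31)·R2: [0, 0, -188/31, 667/31]
R4 ← R4 − (188/683)·R3: [0, 0, 0, 17091/683]
4 nonzero rows, so the 4 vectors span a space of dimension 4.
Since 4 = 4, the vectors are linearly independent.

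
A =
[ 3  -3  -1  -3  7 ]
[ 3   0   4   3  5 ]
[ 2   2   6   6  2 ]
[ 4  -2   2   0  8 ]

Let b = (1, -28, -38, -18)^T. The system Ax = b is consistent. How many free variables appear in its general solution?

3

Row reduce the augmented matrix [A | b].
R2 ← R2 − R1: [0, 3, 5, 6, -2, -29]
R3 ← R3 − (2/3)·R1: [0, 4, 20/3, 8, -8/3, -116/3]
R4 ← R4 − (4/3)·R1: [0, 2, 10/3, 4, -4/3, -58/3]
R3 ← R3 − (4/3)·R2: [0, 0, 0, 0, 0, 0]
R4 ← R4 − (2/3)·R2: [0, 0, 0, 0, 0, 0]
The echelon form has 2 nonzero rows, and every pivot lies in the first 5 columns, so rank(A) = rank([A|b]) = 2.
The system is consistent.
Free variables = (unknowns) − (rank) = 5 − 2 = 3.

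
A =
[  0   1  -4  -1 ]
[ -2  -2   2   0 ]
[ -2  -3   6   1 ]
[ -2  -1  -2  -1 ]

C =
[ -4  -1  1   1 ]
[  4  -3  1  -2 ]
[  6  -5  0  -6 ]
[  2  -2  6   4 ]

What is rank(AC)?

2

First compute AC:
[[-22,  19,  -5,  18],
 [ 12,  -2,  -4, -10],
 [ 34, -21,   1, -28],
 [-10,  17,  -9,   8]]
Now row reduce the product.
R2 ← R2 + (6/11)·R1: [0, 92/11, -74/11, -2/11]
R3 ← R3 + (17/11)·R1: [0, 92/11, -74/11, -2/11]
R4 ← R4 − (5/11)·R1: [0, 92/11, -74/11, -2/11]
R3 ← R3 − R2: [0, 0, 0, 0]
R4 ← R4 − R2: [0, 0, 0, 0]
2 nonzero rows, so rank(AC) = 2.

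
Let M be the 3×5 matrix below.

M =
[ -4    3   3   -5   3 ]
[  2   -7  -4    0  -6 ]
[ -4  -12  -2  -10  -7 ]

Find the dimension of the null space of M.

Row reduce to echelon form.
R2 ← R2 + (1/2)·R1: [0, -11/2, -5/2, -5/2, -9/2]
R3 ← R3 − R1: [0, -15, -5, -5, -10]
R3 ← R3 − (30/11)·R2: [0, 0, 20/11, 20/11, 25/11]
3 nonzero rows, so rank(M) = 3.
M has 5 columns; by rank–nullity, nullity = 5 − 3 = 2.

2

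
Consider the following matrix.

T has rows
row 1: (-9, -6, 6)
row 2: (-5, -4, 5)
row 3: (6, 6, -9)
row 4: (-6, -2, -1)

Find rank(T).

2

Row reduce to echelon form.
R2 ← R2 − (5/9)·R1: [0, -2/3, 5/3]
R3 ← R3 + (2/3)·R1: [0, 2, -5]
R4 ← R4 − (2/3)·R1: [0, 2, -5]
R3 ← R3 + (3)·R2: [0, 0, 0]
R4 ← R4 + (3)·R2: [0, 0, 0]
Echelon form has 2 nonzero rows, so rank(T) = 2.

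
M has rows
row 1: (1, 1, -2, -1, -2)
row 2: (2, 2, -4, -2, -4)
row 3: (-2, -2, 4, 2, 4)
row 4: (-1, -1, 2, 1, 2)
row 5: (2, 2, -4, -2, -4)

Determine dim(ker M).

4

Row reduce to echelon form.
R2 ← R2 − (2)·R1: [0, 0, 0, 0, 0]
R3 ← R3 + (2)·R1: [0, 0, 0, 0, 0]
R4 ← R4 + R1: [0, 0, 0, 0, 0]
R5 ← R5 − (2)·R1: [0, 0, 0, 0, 0]
1 nonzero row, so rank(M) = 1.
M has 5 columns; by rank–nullity, nullity = 5 − 1 = 4.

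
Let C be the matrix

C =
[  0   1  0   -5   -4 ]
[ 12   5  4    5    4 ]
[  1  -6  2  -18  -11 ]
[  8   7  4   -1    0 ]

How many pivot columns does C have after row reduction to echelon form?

Row reduce to echelon form.
Swap R1 ↔ R2
R3 ← R3 − (1/12)·R1: [0, -77/12, 5/3, -221/12, -34/3]
R4 ← R4 − (2/3)·R1: [0, 11/3, 4/3, -13/3, -8/3]
R3 ← R3 + (77/12)·R2: [0, 0, 5/3, -101/2, -37]
R4 ← R4 − (11/3)·R2: [0, 0, 4/3, 14, 12]
R4 ← R4 − (4/5)·R3: [0, 0, 0, 272/5, 208/5]
Echelon form has 4 nonzero rows, so rank(C) = 4.
Each nonzero row contributes one pivot column: 4 pivot columns.

4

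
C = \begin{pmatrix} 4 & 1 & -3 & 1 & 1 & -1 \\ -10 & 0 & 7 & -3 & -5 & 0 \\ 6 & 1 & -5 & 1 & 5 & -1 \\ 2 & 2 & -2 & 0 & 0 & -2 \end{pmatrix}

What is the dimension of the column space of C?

Row reduce to echelon form.
R2 ← R2 + (5/2)·R1: [0, 5/2, -1/2, -1/2, -5/2, -5/2]
R3 ← R3 − (3/2)·R1: [0, -1/2, -1/2, -1/2, 7/2, 1/2]
R4 ← R4 − (1/2)·R1: [0, 3/2, -1/2, -1/2, -1/2, -3/2]
R3 ← R3 + (1/5)·R2: [0, 0, -3/5, -3/5, 3, 0]
R4 ← R4 − (3/5)·R2: [0, 0, -1/5, -1/5, 1, 0]
R4 ← R4 − (1/3)·R3: [0, 0, 0, 0, 0, 0]
Echelon form has 3 nonzero rows, so rank(C) = 3.
The column space has dimension equal to the rank: 3.

3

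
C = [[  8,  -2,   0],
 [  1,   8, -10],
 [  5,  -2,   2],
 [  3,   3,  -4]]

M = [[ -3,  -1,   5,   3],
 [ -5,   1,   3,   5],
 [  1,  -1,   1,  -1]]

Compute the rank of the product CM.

First compute CM:
[[-14, -10,  34,  14],
 [-53,  17,  19,  53],
 [ -3,  -9,  21,   3],
 [-28,   4,  20,  28]]
Now row reduce the product.
R2 ← R2 − (53/14)·R1: [0, 384/7, -768/7, 0]
R3 ← R3 − (3/14)·R1: [0, -48/7, 96/7, 0]
R4 ← R4 − (2)·R1: [0, 24, -48, 0]
R3 ← R3 + (1/8)·R2: [0, 0, 0, 0]
R4 ← R4 − (7/16)·R2: [0, 0, 0, 0]
2 nonzero rows, so rank(CM) = 2.

2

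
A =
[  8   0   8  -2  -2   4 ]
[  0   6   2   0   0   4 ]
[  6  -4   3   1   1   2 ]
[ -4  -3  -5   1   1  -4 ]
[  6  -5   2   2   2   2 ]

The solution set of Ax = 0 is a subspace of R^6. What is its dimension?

Row reduce to echelon form.
R3 ← R3 − (3/4)·R1: [0, -4, -3, 5/2, 5/2, -1]
R4 ← R4 + (1/2)·R1: [0, -3, -1, 0, 0, -2]
R5 ← R5 − (3/4)·R1: [0, -5, -4, 7/2, 7/2, -1]
R3 ← R3 + (2/3)·R2: [0, 0, -5/3, 5/2, 5/2, 5/3]
R4 ← R4 + (1/2)·R2: [0, 0, 0, 0, 0, 0]
R5 ← R5 + (5/6)·R2: [0, 0, -7/3, 7/2, 7/2, 7/3]
R5 ← R5 − (7/5)·R3: [0, 0, 0, 0, 0, 0]
3 nonzero rows, so rank(A) = 3.
A has 6 columns; by rank–nullity, nullity = 6 − 3 = 3.

3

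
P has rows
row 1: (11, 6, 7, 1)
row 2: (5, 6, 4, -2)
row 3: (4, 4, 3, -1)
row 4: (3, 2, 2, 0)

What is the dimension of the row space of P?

Row reduce to echelon form.
R2 ← R2 − (5/11)·R1: [0, 36/11, 9/11, -27/11]
R3 ← R3 − (4/11)·R1: [0, 20/11, 5/11, -15/11]
R4 ← R4 − (3/11)·R1: [0, 4/11, 1/11, -3/11]
R3 ← R3 − (5/9)·R2: [0, 0, 0, 0]
R4 ← R4 − (1/9)·R2: [0, 0, 0, 0]
Echelon form has 2 nonzero rows, so rank(P) = 2.
The row space has dimension equal to the rank: 2.

2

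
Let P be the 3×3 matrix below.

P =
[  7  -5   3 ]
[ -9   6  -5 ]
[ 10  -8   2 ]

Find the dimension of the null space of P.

Row reduce to echelon form.
R2 ← R2 + (9/7)·R1: [0, -3/7, -8/7]
R3 ← R3 − (10/7)·R1: [0, -6/7, -16/7]
R3 ← R3 − (2)·R2: [0, 0, 0]
2 nonzero rows, so rank(P) = 2.
P has 3 columns; by rank–nullity, nullity = 3 − 2 = 1.

1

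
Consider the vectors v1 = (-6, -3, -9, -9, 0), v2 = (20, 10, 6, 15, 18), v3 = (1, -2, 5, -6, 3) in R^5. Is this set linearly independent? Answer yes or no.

yes

Form the matrix with these vectors as rows and row reduce.
R2 ← R2 + (10/3)·R1: [0, 0, -24, -15, 18]
R3 ← R3 + (1/6)·R1: [0, -5/2, 7/2, -15/2, 3]
Swap R2 ↔ R3
3 nonzero rows, so the 3 vectors span a space of dimension 3.
Since 3 = 3, the vectors are linearly independent.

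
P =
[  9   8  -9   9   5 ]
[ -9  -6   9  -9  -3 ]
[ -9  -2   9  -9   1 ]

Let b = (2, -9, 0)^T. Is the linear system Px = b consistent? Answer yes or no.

Row reduce the augmented matrix [P | b].
R2 ← R2 + R1: [0, 2, 0, 0, 2, -7]
R3 ← R3 + R1: [0, 6, 0, 0, 6, 2]
R3 ← R3 − (3)·R2: [0, 0, 0, 0, 0, 23]
The echelon form has 3 nonzero rows; the last pivot sits in the augmented column, so rank(P) = 2 but rank([P|b]) = 3.
Since the ranks differ, the system is inconsistent.

no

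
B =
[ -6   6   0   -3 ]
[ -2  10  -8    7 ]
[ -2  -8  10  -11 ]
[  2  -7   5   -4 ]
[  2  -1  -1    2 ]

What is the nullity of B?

2

Row reduce to echelon form.
R2 ← R2 − (1/3)·R1: [0, 8, -8, 8]
R3 ← R3 − (1/3)·R1: [0, -10, 10, -10]
R4 ← R4 + (1/3)·R1: [0, -5, 5, -5]
R5 ← R5 + (1/3)·R1: [0, 1, -1, 1]
R3 ← R3 + (5/4)·R2: [0, 0, 0, 0]
R4 ← R4 + (5/8)·R2: [0, 0, 0, 0]
R5 ← R5 − (1/8)·R2: [0, 0, 0, 0]
2 nonzero rows, so rank(B) = 2.
B has 4 columns; by rank–nullity, nullity = 4 − 2 = 2.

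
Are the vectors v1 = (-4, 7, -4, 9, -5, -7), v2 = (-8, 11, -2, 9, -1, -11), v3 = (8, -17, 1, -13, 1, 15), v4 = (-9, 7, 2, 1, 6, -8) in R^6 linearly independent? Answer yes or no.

no

Form the matrix with these vectors as rows and row reduce.
R2 ← R2 − (2)·R1: [0, -3, 6, -9, 9, 3]
R3 ← R3 + (2)·R1: [0, -3, -7, 5, -9, 1]
R4 ← R4 − (9/4)·R1: [0, -35/4, 11, -77/4, 69/4, 31/4]
R3 ← R3 − R2: [0, 0, -13, 14, -18, -2]
R4 ← R4 − (35/12)·R2: [0, 0, -13/2, 7, -9, -1]
R4 ← R4 − (1/2)·R3: [0, 0, 0, 0, 0, 0]
3 nonzero rows, so the 4 vectors span a space of dimension 3.
Since 3 < 4, the vectors are linearly dependent.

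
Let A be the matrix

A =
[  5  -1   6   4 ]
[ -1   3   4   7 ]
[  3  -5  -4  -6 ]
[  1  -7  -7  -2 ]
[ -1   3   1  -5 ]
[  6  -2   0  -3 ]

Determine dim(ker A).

Row reduce to echelon form.
R2 ← R2 + (1/5)·R1: [0, 14/5, 26/5, 39/5]
R3 ← R3 − (3/5)·R1: [0, -22/5, -38/5, -42/5]
R4 ← R4 − (1/5)·R1: [0, -34/5, -41/5, -14/5]
R5 ← R5 + (1/5)·R1: [0, 14/5, 11/5, -21/5]
R6 ← R6 − (6/5)·R1: [0, -4/5, -36/5, -39/5]
R3 ← R3 + (11/7)·R2: [0, 0, 4/7, 27/7]
R4 ← R4 + (17/7)·R2: [0, 0, 31/7, 113/7]
R5 ← R5 − R2: [0, 0, -3, -12]
R6 ← R6 + (2/7)·R2: [0, 0, -40/7, -39/7]
R4 ← R4 − (31/4)·R3: [0, 0, 0, -55/4]
R5 ← R5 + (21/4)·R3: [0, 0, 0, 33/4]
R6 ← R6 + (10)·R3: [0, 0, 0, 33]
R5 ← R5 + (3/5)·R4: [0, 0, 0, 0]
R6 ← R6 + (12/5)·R4: [0, 0, 0, 0]
4 nonzero rows, so rank(A) = 4.
A has 4 columns; by rank–nullity, nullity = 4 − 4 = 0.

0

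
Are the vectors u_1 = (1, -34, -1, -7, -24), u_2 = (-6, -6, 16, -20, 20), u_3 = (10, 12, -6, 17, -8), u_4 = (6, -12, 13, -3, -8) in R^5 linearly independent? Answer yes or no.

yes

Form the matrix with these vectors as rows and row reduce.
R2 ← R2 + (6)·R1: [0, -210, 10, -62, -124]
R3 ← R3 − (10)·R1: [0, 352, 4, 87, 232]
R4 ← R4 − (6)·R1: [0, 192, 19, 39, 136]
R3 ← R3 + (176/105)·R2: [0, 0, 436/21, -1777/105, 2536/105]
R4 ← R4 + (32/35)·R2: [0, 0, 197/7, -619/35, 792/35]
R4 ← R4 − (591/436)·R3: [0, 0, 0, 2291/436, -1102/109]
4 nonzero rows, so the 4 vectors span a space of dimension 4.
Since 4 = 4, the vectors are linearly independent.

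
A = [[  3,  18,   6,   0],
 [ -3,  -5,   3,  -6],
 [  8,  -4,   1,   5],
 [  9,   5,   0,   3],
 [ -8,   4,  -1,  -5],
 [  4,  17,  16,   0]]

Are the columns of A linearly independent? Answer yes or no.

Row reduce A to echelon form.
R2 ← R2 + R1: [0, 13, 9, -6]
R3 ← R3 − (8/3)·R1: [0, -52, -15, 5]
R4 ← R4 − (3)·R1: [0, -49, -18, 3]
R5 ← R5 + (8/3)·R1: [0, 52, 15, -5]
R6 ← R6 − (4/3)·R1: [0, -7, 8, 0]
R3 ← R3 + (4)·R2: [0, 0, 21, -19]
R4 ← R4 + (49/13)·R2: [0, 0, 207/13, -255/13]
R5 ← R5 − (4)·R2: [0, 0, -21, 19]
R6 ← R6 + (7/13)·R2: [0, 0, 167/13, -42/13]
R4 ← R4 − (69/91)·R3: [0, 0, 0, -474/91]
R5 ← R5 + R3: [0, 0, 0, 0]
R6 ← R6 − (167/273)·R3: [0, 0, 0, 2291/273]
R6 ← R6 + (29/18)·R4: [0, 0, 0, 0]
4 pivots among 4 columns.
Every column is a pivot column, so the columns are linearly independent.

yes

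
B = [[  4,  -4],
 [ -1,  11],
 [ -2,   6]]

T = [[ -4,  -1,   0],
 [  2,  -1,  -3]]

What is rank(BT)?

2

First compute BT:
[[-24,   0,  12],
 [ 26, -10, -33],
 [ 20,  -4, -18]]
Now row reduce the product.
R2 ← R2 + (13/12)·R1: [0, -10, -20]
R3 ← R3 + (5/6)·R1: [0, -4, -8]
R3 ← R3 − (2/5)·R2: [0, 0, 0]
2 nonzero rows, so rank(BT) = 2.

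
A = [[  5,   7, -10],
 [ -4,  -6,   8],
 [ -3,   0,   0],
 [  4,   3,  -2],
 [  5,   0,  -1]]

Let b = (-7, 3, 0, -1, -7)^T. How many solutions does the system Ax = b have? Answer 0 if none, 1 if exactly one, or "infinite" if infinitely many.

Row reduce the augmented matrix [A | b].
R2 ← R2 + (4/5)·R1: [0, -2/5, 0, -13/5]
R3 ← R3 + (3/5)·R1: [0, 21/5, -6, -21/5]
R4 ← R4 − (4/5)·R1: [0, -13/5, 6, 23/5]
R5 ← R5 − R1: [0, -7, 9, 0]
R3 ← R3 + (21/2)·R2: [0, 0, -6, -63/2]
R4 ← R4 − (13/2)·R2: [0, 0, 6, 43/2]
R5 ← R5 − (35/2)·R2: [0, 0, 9, 91/2]
R4 ← R4 + R3: [0, 0, 0, -10]
R5 ← R5 + (3/2)·R3: [0, 0, 0, -7/4]
R5 ← R5 − (7/40)·R4: [0, 0, 0, 0]
The echelon form has 4 nonzero rows; the last pivot sits in the augmented column, so rank(A) = 3 but rank([A|b]) = 4.
Since the ranks differ, the system is inconsistent.
It has no solutions.

0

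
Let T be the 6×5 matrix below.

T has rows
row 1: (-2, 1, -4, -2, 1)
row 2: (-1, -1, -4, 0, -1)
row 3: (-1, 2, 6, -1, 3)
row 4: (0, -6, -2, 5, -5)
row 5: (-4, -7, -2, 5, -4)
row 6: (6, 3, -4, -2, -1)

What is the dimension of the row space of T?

Row reduce to echelon form.
R2 ← R2 − (1/2)·R1: [0, -3/2, -2, 1, -3/2]
R3 ← R3 − (1/2)·R1: [0, 3/2, 8, 0, 5/2]
R5 ← R5 − (2)·R1: [0, -9, 6, 9, -6]
R6 ← R6 + (3)·R1: [0, 6, -16, -8, 2]
R3 ← R3 + R2: [0, 0, 6, 1, 1]
R4 ← R4 − (4)·R2: [0, 0, 6, 1, 1]
R5 ← R5 − (6)·R2: [0, 0, 18, 3, 3]
R6 ← R6 + (4)·R2: [0, 0, -24, -4, -4]
R4 ← R4 − R3: [0, 0, 0, 0, 0]
R5 ← R5 − (3)·R3: [0, 0, 0, 0, 0]
R6 ← R6 + (4)·R3: [0, 0, 0, 0, 0]
Echelon form has 3 nonzero rows, so rank(T) = 3.
The row space has dimension equal to the rank: 3.

3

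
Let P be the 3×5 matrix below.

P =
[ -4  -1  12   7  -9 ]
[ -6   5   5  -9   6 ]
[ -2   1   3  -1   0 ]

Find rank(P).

2

Row reduce to echelon form.
R2 ← R2 − (3/2)·R1: [0, 13/2, -13, -39/2, 39/2]
R3 ← R3 − (1/2)·R1: [0, 3/2, -3, -9/2, 9/2]
R3 ← R3 − (3/13)·R2: [0, 0, 0, 0, 0]
Echelon form has 2 nonzero rows, so rank(P) = 2.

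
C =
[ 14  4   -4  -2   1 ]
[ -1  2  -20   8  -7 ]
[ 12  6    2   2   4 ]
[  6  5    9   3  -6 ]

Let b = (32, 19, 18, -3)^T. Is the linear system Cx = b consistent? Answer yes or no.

Row reduce the augmented matrix [C | b].
R2 ← R2 + (1/14)·R1: [0, 16/7, -142/7, 55/7, -97/14, 149/7]
R3 ← R3 − (6/7)·R1: [0, 18/7, 38/7, 26/7, 22/7, -66/7]
R4 ← R4 − (3/7)·R1: [0, 23/7, 75/7, 27/7, -45/7, -117/7]
R3 ← R3 − (9/8)·R2: [0, 0, 113/4, -41/8, 175/16, -267/8]
R4 ← R4 − (23/16)·R2: [0, 0, 319/8, -119/16, 113/32, -757/16]
R4 ← R4 − (319/226)·R3: [0, 0, 0, -23/113, -2691/226, -23/113]
The echelon form has 4 nonzero rows, and every pivot lies in the first 5 columns, so rank(C) = rank([C|b]) = 4.
The system is consistent.

yes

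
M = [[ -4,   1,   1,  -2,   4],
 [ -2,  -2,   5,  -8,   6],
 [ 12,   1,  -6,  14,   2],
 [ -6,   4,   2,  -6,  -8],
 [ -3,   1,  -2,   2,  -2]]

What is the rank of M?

Row reduce to echelon form.
R2 ← R2 − (1/2)·R1: [0, -5/2, 9/2, -7, 4]
R3 ← R3 + (3)·R1: [0, 4, -3, 8, 14]
R4 ← R4 − (3/2)·R1: [0, 5/2, 1/2, -3, -14]
R5 ← R5 − (3/4)·R1: [0, 1/4, -11/4, 7/2, -5]
R3 ← R3 + (8/5)·R2: [0, 0, 21/5, -16/5, 102/5]
R4 ← R4 + R2: [0, 0, 5, -10, -10]
R5 ← R5 + (1/10)·R2: [0, 0, -23/10, 14/5, -23/5]
R4 ← R4 − (25/21)·R3: [0, 0, 0, -130/21, -240/7]
R5 ← R5 + (23/42)·R3: [0, 0, 0, 22/21, 46/7]
R5 ← R5 + (11/65)·R4: [0, 0, 0, 0, 10/13]
Echelon form has 5 nonzero rows, so rank(M) = 5.

5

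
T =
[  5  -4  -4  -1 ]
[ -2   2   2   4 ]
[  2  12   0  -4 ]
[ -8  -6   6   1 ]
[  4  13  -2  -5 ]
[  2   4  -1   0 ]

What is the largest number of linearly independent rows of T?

4

Row reduce to echelon form.
R2 ← R2 + (2/5)·R1: [0, 2/5, 2/5, 18/5]
R3 ← R3 − (2/5)·R1: [0, 68/5, 8/5, -18/5]
R4 ← R4 + (8/5)·R1: [0, -62/5, -2/5, -3/5]
R5 ← R5 − (4/5)·R1: [0, 81/5, 6/5, -21/5]
R6 ← R6 − (2/5)·R1: [0, 28/5, 3/5, 2/5]
R3 ← R3 − (34)·R2: [0, 0, -12, -126]
R4 ← R4 + (31)·R2: [0, 0, 12, 111]
R5 ← R5 − (81/2)·R2: [0, 0, -15, -150]
R6 ← R6 − (14)·R2: [0, 0, -5, -50]
R4 ← R4 + R3: [0, 0, 0, -15]
R5 ← R5 − (5/4)·R3: [0, 0, 0, 15/2]
R6 ← R6 − (5/12)·R3: [0, 0, 0, 5/2]
R5 ← R5 + (1/2)·R4: [0, 0, 0, 0]
R6 ← R6 + (1/6)·R4: [0, 0, 0, 0]
Echelon form has 4 nonzero rows, so rank(T) = 4.
The rank gives the maximum number of linearly independent rows: 4.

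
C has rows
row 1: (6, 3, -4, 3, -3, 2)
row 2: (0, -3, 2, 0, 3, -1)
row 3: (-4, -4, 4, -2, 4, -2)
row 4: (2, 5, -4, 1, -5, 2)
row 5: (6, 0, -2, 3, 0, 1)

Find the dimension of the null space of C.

Row reduce to echelon form.
R3 ← R3 + (2/3)·R1: [0, -2, 4/3, 0, 2, -2/3]
R4 ← R4 − (1/3)·R1: [0, 4, -8/3, 0, -4, 4/3]
R5 ← R5 − R1: [0, -3, 2, 0, 3, -1]
R3 ← R3 − (2/3)·R2: [0, 0, 0, 0, 0, 0]
R4 ← R4 + (4/3)·R2: [0, 0, 0, 0, 0, 0]
R5 ← R5 − R2: [0, 0, 0, 0, 0, 0]
2 nonzero rows, so rank(C) = 2.
C has 6 columns; by rank–nullity, nullity = 6 − 2 = 4.

4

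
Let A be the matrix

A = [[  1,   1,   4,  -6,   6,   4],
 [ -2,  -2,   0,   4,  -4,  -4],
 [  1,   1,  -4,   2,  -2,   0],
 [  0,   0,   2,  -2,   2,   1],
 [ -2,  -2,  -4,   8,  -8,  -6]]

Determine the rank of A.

2

Row reduce to echelon form.
R2 ← R2 + (2)·R1: [0, 0, 8, -8, 8, 4]
R3 ← R3 − R1: [0, 0, -8, 8, -8, -4]
R5 ← R5 + (2)·R1: [0, 0, 4, -4, 4, 2]
R3 ← R3 + R2: [0, 0, 0, 0, 0, 0]
R4 ← R4 − (1/4)·R2: [0, 0, 0, 0, 0, 0]
R5 ← R5 − (1/2)·R2: [0, 0, 0, 0, 0, 0]
Echelon form has 2 nonzero rows, so rank(A) = 2.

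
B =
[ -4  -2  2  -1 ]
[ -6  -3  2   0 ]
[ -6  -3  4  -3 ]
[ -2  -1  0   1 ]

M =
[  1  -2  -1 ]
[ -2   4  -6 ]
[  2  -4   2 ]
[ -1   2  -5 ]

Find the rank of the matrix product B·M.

2

First compute BM:
[[  5, -10,  25],
 [  4,  -8,  28],
 [ 11, -22,  47],
 [ -1,   2,   3]]
Now row reduce the product.
R2 ← R2 − (4/5)·R1: [0, 0, 8]
R3 ← R3 − (11/5)·R1: [0, 0, -8]
R4 ← R4 + (1/5)·R1: [0, 0, 8]
R3 ← R3 + R2: [0, 0, 0]
R4 ← R4 − R2: [0, 0, 0]
2 nonzero rows, so rank(BM) = 2.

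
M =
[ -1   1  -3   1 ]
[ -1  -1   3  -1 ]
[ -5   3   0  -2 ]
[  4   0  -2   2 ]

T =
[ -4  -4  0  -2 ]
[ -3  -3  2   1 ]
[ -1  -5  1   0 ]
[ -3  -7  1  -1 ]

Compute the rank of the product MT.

3

First compute MT:
[[  1,   9,   0,   2],
 [  7,  -1,   0,   2],
 [ 17,  25,   4,  15],
 [-20, -20,   0, -10]]
Now row reduce the product.
R2 ← R2 − (7)·R1: [0, -64, 0, -12]
R3 ← R3 − (17)·R1: [0, -128, 4, -19]
R4 ← R4 + (20)·R1: [0, 160, 0, 30]
R3 ← R3 − (2)·R2: [0, 0, 4, 5]
R4 ← R4 + (5/2)·R2: [0, 0, 0, 0]
3 nonzero rows, so rank(MT) = 3.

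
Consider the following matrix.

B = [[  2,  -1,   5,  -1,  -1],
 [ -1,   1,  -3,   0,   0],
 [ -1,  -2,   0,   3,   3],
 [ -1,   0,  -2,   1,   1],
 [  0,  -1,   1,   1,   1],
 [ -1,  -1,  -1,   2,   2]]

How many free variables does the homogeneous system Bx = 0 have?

Row reduce to echelon form.
R2 ← R2 + (1/2)·R1: [0, 1/2, -1/2, -1/2, -1/2]
R3 ← R3 + (1/2)·R1: [0, -5/2, 5/2, 5/2, 5/2]
R4 ← R4 + (1/2)·R1: [0, -1/2, 1/2, 1/2, 1/2]
R6 ← R6 + (1/2)·R1: [0, -3/2, 3/2, 3/2, 3/2]
R3 ← R3 + (5)·R2: [0, 0, 0, 0, 0]
R4 ← R4 + R2: [0, 0, 0, 0, 0]
R5 ← R5 + (2)·R2: [0, 0, 0, 0, 0]
R6 ← R6 + (3)·R2: [0, 0, 0, 0, 0]
2 nonzero rows, so rank(B) = 2.
B has 5 columns; by rank–nullity, nullity = 5 − 2 = 3.

3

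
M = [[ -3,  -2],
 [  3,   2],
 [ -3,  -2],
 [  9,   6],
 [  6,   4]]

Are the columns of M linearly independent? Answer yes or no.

Row reduce M to echelon form.
R2 ← R2 + R1: [0, 0]
R3 ← R3 − R1: [0, 0]
R4 ← R4 + (3)·R1: [0, 0]
R5 ← R5 + (2)·R1: [0, 0]
1 pivot among 2 columns.
Only 1 < 2 pivot columns, so the columns are linearly dependent.

no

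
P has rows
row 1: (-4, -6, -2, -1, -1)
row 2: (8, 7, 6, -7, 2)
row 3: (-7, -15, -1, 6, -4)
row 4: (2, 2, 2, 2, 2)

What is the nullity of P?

Row reduce to echelon form.
R2 ← R2 + (2)·R1: [0, -5, 2, -9, 0]
R3 ← R3 − (7/4)·R1: [0, -9/2, 5/2, 31/4, -9/4]
R4 ← R4 + (1/2)·R1: [0, -1, 1, 3/2, 3/2]
R3 ← R3 − (9/10)·R2: [0, 0, 7/10, 317/20, -9/4]
R4 ← R4 − (1/5)·R2: [0, 0, 3/5, 33/10, 3/2]
R4 ← R4 − (6/7)·R3: [0, 0, 0, -72/7, 24/7]
4 nonzero rows, so rank(P) = 4.
P has 5 columns; by rank–nullity, nullity = 5 − 4 = 1.

1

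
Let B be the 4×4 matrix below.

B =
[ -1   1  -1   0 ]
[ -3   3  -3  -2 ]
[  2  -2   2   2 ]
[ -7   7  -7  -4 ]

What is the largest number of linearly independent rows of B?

Row reduce to echelon form.
R2 ← R2 − (3)·R1: [0, 0, 0, -2]
R3 ← R3 + (2)·R1: [0, 0, 0, 2]
R4 ← R4 − (7)·R1: [0, 0, 0, -4]
R3 ← R3 + R2: [0, 0, 0, 0]
R4 ← R4 − (2)·R2: [0, 0, 0, 0]
Echelon form has 2 nonzero rows, so rank(B) = 2.
The rank gives the maximum number of linearly independent rows: 2.

2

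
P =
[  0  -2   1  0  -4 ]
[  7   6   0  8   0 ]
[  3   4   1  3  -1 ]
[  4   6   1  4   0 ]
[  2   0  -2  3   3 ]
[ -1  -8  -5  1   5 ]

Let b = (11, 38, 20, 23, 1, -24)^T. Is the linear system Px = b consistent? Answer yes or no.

Row reduce the augmented matrix [P | b].
Swap R1 ↔ R2
R3 ← R3 − (3/7)·R1: [0, 10/7, 1, -3/7, -1, 26/7]
R4 ← R4 − (4/7)·R1: [0, 18/7, 1, -4/7, 0, 9/7]
R5 ← R5 − (2/7)·R1: [0, -12/7, -2, 5/7, 3, -69/7]
R6 ← R6 + (1/7)·R1: [0, -50/7, -5, 15/7, 5, -130/7]
R3 ← R3 + (5/7)·R2: [0, 0, 12/7, -3/7, -27/7, 81/7]
R4 ← R4 + (9/7)·R2: [0, 0, 16/7, -4/7, -36/7, 108/7]
R5 ← R5 − (6/7)·R2: [0, 0, -20/7, 5/7, 45/7, -135/7]
R6 ← R6 − (25/7)·R2: [0, 0, -60/7, 15/7, 135/7, -405/7]
R4 ← R4 − (4/3)·R3: [0, 0, 0, 0, 0, 0]
R5 ← R5 + (5/3)·R3: [0, 0, 0, 0, 0, 0]
R6 ← R6 + (5)·R3: [0, 0, 0, 0, 0, 0]
The echelon form has 3 nonzero rows, and every pivot lies in the first 5 columns, so rank(P) = rank([P|b]) = 3.
The system is consistent.

yes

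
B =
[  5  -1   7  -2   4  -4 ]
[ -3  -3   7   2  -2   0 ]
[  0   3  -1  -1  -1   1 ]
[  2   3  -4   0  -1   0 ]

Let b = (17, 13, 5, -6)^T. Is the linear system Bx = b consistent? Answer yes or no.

Row reduce the augmented matrix [B | b].
R2 ← R2 + (3/5)·R1: [0, -18/5, 56/5, 4/5, 2/5, -12/5, 116/5]
R4 ← R4 − (2/5)·R1: [0, 17/5, -34/5, 4/5, -13/5, 8/5, -64/5]
R3 ← R3 + (5/6)·R2: [0, 0, 25/3, -1/3, -2/3, -1, 73/3]
R4 ← R4 + (17/18)·R2: [0, 0, 34/9, 14/9, -20/9, -2/3, 82/9]
R4 ← R4 − (34/75)·R3: [0, 0, 0, 128/75, -48/25, -16/75, -48/25]
The echelon form has 4 nonzero rows, and every pivot lies in the first 6 columns, so rank(B) = rank([B|b]) = 4.
The system is consistent.

yes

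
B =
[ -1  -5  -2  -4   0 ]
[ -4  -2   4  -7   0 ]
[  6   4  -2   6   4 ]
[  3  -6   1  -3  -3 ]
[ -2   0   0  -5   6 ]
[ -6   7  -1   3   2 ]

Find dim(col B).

4

Row reduce to echelon form.
R2 ← R2 − (4)·R1: [0, 18, 12, 9, 0]
R3 ← R3 + (6)·R1: [0, -26, -14, -18, 4]
R4 ← R4 + (3)·R1: [0, -21, -5, -15, -3]
R5 ← R5 − (2)·R1: [0, 10, 4, 3, 6]
R6 ← R6 − (6)·R1: [0, 37, 11, 27, 2]
R3 ← R3 + (13/9)·R2: [0, 0, 10/3, -5, 4]
R4 ← R4 + (7/6)·R2: [0, 0, 9, -9/2, -3]
R5 ← R5 − (5/9)·R2: [0, 0, -8/3, -2, 6]
R6 ← R6 − (37/18)·R2: [0, 0, -41/3, 17/2, 2]
R4 ← R4 − (27/10)·R3: [0, 0, 0, 9, -69/5]
R5 ← R5 + (4/5)·R3: [0, 0, 0, -6, 46/5]
R6 ← R6 + (41/10)·R3: [0, 0, 0, -12, 92/5]
R5 ← R5 + (2/3)·R4: [0, 0, 0, 0, 0]
R6 ← R6 + (4/3)·R4: [0, 0, 0, 0, 0]
Echelon form has 4 nonzero rows, so rank(B) = 4.
The column space has dimension equal to the rank: 4.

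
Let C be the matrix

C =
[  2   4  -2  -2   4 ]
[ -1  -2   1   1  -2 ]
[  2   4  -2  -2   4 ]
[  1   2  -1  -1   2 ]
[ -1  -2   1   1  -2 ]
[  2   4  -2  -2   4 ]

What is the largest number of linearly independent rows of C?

1

Row reduce to echelon form.
R2 ← R2 + (1/2)·R1: [0, 0, 0, 0, 0]
R3 ← R3 − R1: [0, 0, 0, 0, 0]
R4 ← R4 − (1/2)·R1: [0, 0, 0, 0, 0]
R5 ← R5 + (1/2)·R1: [0, 0, 0, 0, 0]
R6 ← R6 − R1: [0, 0, 0, 0, 0]
Echelon form has 1 nonzero row, so rank(C) = 1.
The rank gives the maximum number of linearly independent rows: 1.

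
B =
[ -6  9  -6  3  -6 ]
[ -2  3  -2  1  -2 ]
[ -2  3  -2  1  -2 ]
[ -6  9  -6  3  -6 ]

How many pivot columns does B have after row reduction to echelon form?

Row reduce to echelon form.
R2 ← R2 − (1/3)·R1: [0, 0, 0, 0, 0]
R3 ← R3 − (1/3)·R1: [0, 0, 0, 0, 0]
R4 ← R4 − R1: [0, 0, 0, 0, 0]
Echelon form has 1 nonzero row, so rank(B) = 1.
Each nonzero row contributes one pivot column: 1 pivot columns.

1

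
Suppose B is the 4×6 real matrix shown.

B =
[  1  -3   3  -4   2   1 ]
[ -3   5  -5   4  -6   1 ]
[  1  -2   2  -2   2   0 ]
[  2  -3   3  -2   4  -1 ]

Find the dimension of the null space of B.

4

Row reduce to echelon form.
R2 ← R2 + (3)·R1: [0, -4, 4, -8, 0, 4]
R3 ← R3 − R1: [0, 1, -1, 2, 0, -1]
R4 ← R4 − (2)·R1: [0, 3, -3, 6, 0, -3]
R3 ← R3 + (1/4)·R2: [0, 0, 0, 0, 0, 0]
R4 ← R4 + (3/4)·R2: [0, 0, 0, 0, 0, 0]
2 nonzero rows, so rank(B) = 2.
B has 6 columns; by rank–nullity, nullity = 6 − 2 = 4.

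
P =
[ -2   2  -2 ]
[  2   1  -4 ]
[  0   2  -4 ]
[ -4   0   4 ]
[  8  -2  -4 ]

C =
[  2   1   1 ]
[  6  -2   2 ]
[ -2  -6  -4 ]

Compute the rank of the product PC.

First compute PC:
[[ 12,   6,  10],
 [ 18,  24,  20],
 [ 20,  20,  20],
 [-16, -28, -20],
 [ 12,  36,  20]]
Now row reduce the product.
R2 ← R2 − (3/2)·R1: [0, 15, 5]
R3 ← R3 − (5/3)·R1: [0, 10, 10/3]
R4 ← R4 + (4/3)·R1: [0, -20, -20/3]
R5 ← R5 − R1: [0, 30, 10]
R3 ← R3 − (2/3)·R2: [0, 0, 0]
R4 ← R4 + (4/3)·R2: [0, 0, 0]
R5 ← R5 − (2)·R2: [0, 0, 0]
2 nonzero rows, so rank(PC) = 2.

2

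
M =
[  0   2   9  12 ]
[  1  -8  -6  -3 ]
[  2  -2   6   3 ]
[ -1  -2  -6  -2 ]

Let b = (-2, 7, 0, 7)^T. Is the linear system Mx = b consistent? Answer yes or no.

no

Row reduce the augmented matrix [M | b].
Swap R1 ↔ R2
R3 ← R3 − (2)·R1: [0, 14, 18, 9, -14]
R4 ← R4 + R1: [0, -10, -12, -5, 14]
R3 ← R3 − (7)·R2: [0, 0, -45, -75, 0]
R4 ← R4 + (5)·R2: [0, 0, 33, 55, 4]
R4 ← R4 + (11/15)·R3: [0, 0, 0, 0, 4]
The echelon form has 4 nonzero rows; the last pivot sits in the augmented column, so rank(M) = 3 but rank([M|b]) = 4.
Since the ranks differ, the system is inconsistent.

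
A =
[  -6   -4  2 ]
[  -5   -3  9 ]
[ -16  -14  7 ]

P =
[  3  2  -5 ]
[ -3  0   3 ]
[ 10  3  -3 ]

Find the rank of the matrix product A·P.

First compute AP:
[[ 14,  -6,  12],
 [ 84,  17, -11],
 [ 64, -11,  17]]
Now row reduce the product.
R2 ← R2 − (6)·R1: [0, 53, -83]
R3 ← R3 − (32/7)·R1: [0, 115/7, -265/7]
R3 ← R3 − (115/371)·R2: [0, 0, -4500/371]
3 nonzero rows, so rank(AP) = 3.

3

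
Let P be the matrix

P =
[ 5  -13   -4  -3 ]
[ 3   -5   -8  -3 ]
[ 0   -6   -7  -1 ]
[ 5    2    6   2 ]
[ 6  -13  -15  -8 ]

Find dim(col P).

Row reduce to echelon form.
R2 ← R2 − (3/5)·R1: [0, 14/5, -28/5, -6/5]
R4 ← R4 − R1: [0, 15, 10, 5]
R5 ← R5 − (6/5)·R1: [0, 13/5, -51/5, -22/5]
R3 ← R3 + (15/7)·R2: [0, 0, -19, -25/7]
R4 ← R4 − (75/14)·R2: [0, 0, 40, 80/7]
R5 ← R5 − (13/14)·R2: [0, 0, -5, -23/7]
R4 ← R4 + (40/19)·R3: [0, 0, 0, 520/133]
R5 ← R5 − (5/19)·R3: [0, 0, 0, -312/133]
R5 ← R5 + (3/5)·R4: [0, 0, 0, 0]
Echelon form has 4 nonzero rows, so rank(P) = 4.
The column space has dimension equal to the rank: 4.

4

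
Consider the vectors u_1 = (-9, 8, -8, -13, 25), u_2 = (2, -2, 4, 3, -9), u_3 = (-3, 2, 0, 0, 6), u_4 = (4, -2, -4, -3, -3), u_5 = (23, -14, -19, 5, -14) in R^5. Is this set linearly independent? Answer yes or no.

Form the matrix with these vectors as rows and row reduce.
R2 ← R2 + (2/9)·R1: [0, -2/9, 20/9, 1/9, -31/9]
R3 ← R3 − (1/3)·R1: [0, -2/3, 8/3, 13/3, -7/3]
R4 ← R4 + (4/9)·R1: [0, 14/9, -68/9, -79/9, 73/9]
R5 ← R5 + (23/9)·R1: [0, 58/9, -355/9, -254/9, 449/9]
R3 ← R3 − (3)·R2: [0, 0, -4, 4, 8]
R4 ← R4 + (7)·R2: [0, 0, 8, -8, -16]
R5 ← R5 + (29)·R2: [0, 0, 25, -25, -50]
R4 ← R4 + (2)·R3: [0, 0, 0, 0, 0]
R5 ← R5 + (25/4)·R3: [0, 0, 0, 0, 0]
3 nonzero rows, so the 5 vectors span a space of dimension 3.
Since 3 < 5, the vectors are linearly dependent.

no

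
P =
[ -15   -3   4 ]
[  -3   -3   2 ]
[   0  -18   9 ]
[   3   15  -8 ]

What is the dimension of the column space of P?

Row reduce to echelon form.
R2 ← R2 − (1/5)·R1: [0, -12/5, 6/5]
R4 ← R4 + (1/5)·R1: [0, 72/5, -36/5]
R3 ← R3 − (15/2)·R2: [0, 0, 0]
R4 ← R4 + (6)·R2: [0, 0, 0]
Echelon form has 2 nonzero rows, so rank(P) = 2.
The column space has dimension equal to the rank: 2.

2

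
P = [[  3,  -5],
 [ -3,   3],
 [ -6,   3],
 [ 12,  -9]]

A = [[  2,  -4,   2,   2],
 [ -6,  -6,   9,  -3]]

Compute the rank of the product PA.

2

First compute PA:
[[ 36,  18, -39,  21],
 [-24,  -6,  21, -15],
 [-30,   6,  15, -21],
 [ 78,   6, -57,  51]]
Now row reduce the product.
R2 ← R2 + (2/3)·R1: [0, 6, -5, -1]
R3 ← R3 + (5/6)·R1: [0, 21, -35/2, -7/2]
R4 ← R4 − (13/6)·R1: [0, -33, 55/2, 11/2]
R3 ← R3 − (7/2)·R2: [0, 0, 0, 0]
R4 ← R4 + (11/2)·R2: [0, 0, 0, 0]
2 nonzero rows, so rank(PA) = 2.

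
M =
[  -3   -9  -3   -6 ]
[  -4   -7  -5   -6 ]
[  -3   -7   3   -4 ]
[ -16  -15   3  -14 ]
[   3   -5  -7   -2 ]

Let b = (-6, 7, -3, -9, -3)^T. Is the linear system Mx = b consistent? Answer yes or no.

Row reduce the augmented matrix [M | b].
R2 ← R2 − (4/3)·R1: [0, 5, -1, 2, 15]
R3 ← R3 − R1: [0, 2, 6, 2, 3]
R4 ← R4 − (16/3)·R1: [0, 33, 19, 18, 23]
R5 ← R5 + R1: [0, -14, -10, -8, -9]
R3 ← R3 − (2/5)·R2: [0, 0, 32/5, 6/5, -3]
R4 ← R4 − (33/5)·R2: [0, 0, 128/5, 24/5, -76]
R5 ← R5 + (14/5)·R2: [0, 0, -64/5, -12/5, 33]
R4 ← R4 − (4)·R3: [0, 0, 0, 0, -64]
R5 ← R5 + (2)·R3: [0, 0, 0, 0, 27]
R5 ← R5 + (27/64)·R4: [0, 0, 0, 0, 0]
The echelon form has 4 nonzero rows; the last pivot sits in the augmented column, so rank(M) = 3 but rank([M|b]) = 4.
Since the ranks differ, the system is inconsistent.

no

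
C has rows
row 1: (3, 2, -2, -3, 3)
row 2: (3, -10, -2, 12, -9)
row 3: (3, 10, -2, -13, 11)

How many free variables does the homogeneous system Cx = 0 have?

Row reduce to echelon form.
R2 ← R2 − R1: [0, -12, 0, 15, -12]
R3 ← R3 − R1: [0, 8, 0, -10, 8]
R3 ← R3 + (2/3)·R2: [0, 0, 0, 0, 0]
2 nonzero rows, so rank(C) = 2.
C has 5 columns; by rank–nullity, nullity = 5 − 2 = 3.

3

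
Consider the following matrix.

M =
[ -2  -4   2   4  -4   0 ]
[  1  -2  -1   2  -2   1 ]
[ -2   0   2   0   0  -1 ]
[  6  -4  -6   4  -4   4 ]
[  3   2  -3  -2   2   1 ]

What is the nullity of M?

Row reduce to echelon form.
R2 ← R2 + (1/2)·R1: [0, -4, 0, 4, -4, 1]
R3 ← R3 − R1: [0, 4, 0, -4, 4, -1]
R4 ← R4 + (3)·R1: [0, -16, 0, 16, -16, 4]
R5 ← R5 + (3/2)·R1: [0, -4, 0, 4, -4, 1]
R3 ← R3 + R2: [0, 0, 0, 0, 0, 0]
R4 ← R4 − (4)·R2: [0, 0, 0, 0, 0, 0]
R5 ← R5 − R2: [0, 0, 0, 0, 0, 0]
2 nonzero rows, so rank(M) = 2.
M has 6 columns; by rank–nullity, nullity = 6 − 2 = 4.

4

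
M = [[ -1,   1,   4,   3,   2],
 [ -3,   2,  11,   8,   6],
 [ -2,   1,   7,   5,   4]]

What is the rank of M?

2

Row reduce to echelon form.
R2 ← R2 − (3)·R1: [0, -1, -1, -1, 0]
R3 ← R3 − (2)·R1: [0, -1, -1, -1, 0]
R3 ← R3 − R2: [0, 0, 0, 0, 0]
Echelon form has 2 nonzero rows, so rank(M) = 2.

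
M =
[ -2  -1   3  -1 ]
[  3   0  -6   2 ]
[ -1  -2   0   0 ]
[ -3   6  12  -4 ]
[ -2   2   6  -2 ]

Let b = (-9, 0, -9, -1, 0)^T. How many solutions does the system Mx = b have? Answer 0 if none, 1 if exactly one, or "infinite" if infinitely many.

Row reduce the augmented matrix [M | b].
R2 ← R2 + (3/2)·R1: [0, -3/2, -3/2, 1/2, -27/2]
R3 ← R3 − (1/2)·R1: [0, -3/2, -3/2, 1/2, -9/2]
R4 ← R4 − (3/2)·R1: [0, 15/2, 15/2, -5/2, 25/2]
R5 ← R5 − R1: [0, 3, 3, -1, 9]
R3 ← R3 − R2: [0, 0, 0, 0, 9]
R4 ← R4 + (5)·R2: [0, 0, 0, 0, -55]
R5 ← R5 + (2)·R2: [0, 0, 0, 0, -18]
R4 ← R4 + (55/9)·R3: [0, 0, 0, 0, 0]
R5 ← R5 + (2)·R3: [0, 0, 0, 0, 0]
The echelon form has 3 nonzero rows; the last pivot sits in the augmented column, so rank(M) = 2 but rank([M|b]) = 3.
Since the ranks differ, the system is inconsistent.
It has no solutions.

0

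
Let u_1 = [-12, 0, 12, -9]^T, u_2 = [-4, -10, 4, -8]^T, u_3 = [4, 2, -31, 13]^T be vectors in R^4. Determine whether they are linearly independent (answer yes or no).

Form the matrix with these vectors as rows and row reduce.
R2 ← R2 − (1/3)·R1: [0, -10, 0, -5]
R3 ← R3 + (1/3)·R1: [0, 2, -27, 10]
R3 ← R3 + (1/5)·R2: [0, 0, -27, 9]
3 nonzero rows, so the 3 vectors span a space of dimension 3.
Since 3 = 3, the vectors are linearly independent.

yes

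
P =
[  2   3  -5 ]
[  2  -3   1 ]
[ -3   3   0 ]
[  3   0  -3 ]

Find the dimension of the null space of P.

1

Row reduce to echelon form.
R2 ← R2 − R1: [0, -6, 6]
R3 ← R3 + (3/2)·R1: [0, 15/2, -15/2]
R4 ← R4 − (3/2)·R1: [0, -9/2, 9/2]
R3 ← R3 + (5/4)·R2: [0, 0, 0]
R4 ← R4 − (3/4)·R2: [0, 0, 0]
2 nonzero rows, so rank(P) = 2.
P has 3 columns; by rank–nullity, nullity = 3 − 2 = 1.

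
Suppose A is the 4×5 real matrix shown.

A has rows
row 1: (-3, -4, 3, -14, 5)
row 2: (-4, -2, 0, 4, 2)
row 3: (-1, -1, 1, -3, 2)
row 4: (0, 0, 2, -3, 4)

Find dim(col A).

Row reduce to echelon form.
R2 ← R2 − (4/3)·R1: [0, 10/3, -4, 68/3, -14/3]
R3 ← R3 − (1/3)·R1: [0, 1/3, 0, 5/3, 1/3]
R3 ← R3 − (1/10)·R2: [0, 0, 2/5, -3/5, 4/5]
R4 ← R4 − (5)·R3: [0, 0, 0, 0, 0]
Echelon form has 3 nonzero rows, so rank(A) = 3.
The column space has dimension equal to the rank: 3.

3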